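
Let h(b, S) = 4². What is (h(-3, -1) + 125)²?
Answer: 19881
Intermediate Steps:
h(b, S) = 16
(h(-3, -1) + 125)² = (16 + 125)² = 141² = 19881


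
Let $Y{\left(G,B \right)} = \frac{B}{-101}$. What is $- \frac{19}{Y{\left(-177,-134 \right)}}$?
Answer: $- \frac{1919}{134} \approx -14.321$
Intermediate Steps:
$Y{\left(G,B \right)} = - \frac{B}{101}$ ($Y{\left(G,B \right)} = B \left(- \frac{1}{101}\right) = - \frac{B}{101}$)
$- \frac{19}{Y{\left(-177,-134 \right)}} = - \frac{19}{\left(- \frac{1}{101}\right) \left(-134\right)} = - \frac{19}{\frac{134}{101}} = \left(-19\right) \frac{101}{134} = - \frac{1919}{134}$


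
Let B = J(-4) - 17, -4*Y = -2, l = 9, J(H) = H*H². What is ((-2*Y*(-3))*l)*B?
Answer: -2187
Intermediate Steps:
J(H) = H³
Y = ½ (Y = -¼*(-2) = ½ ≈ 0.50000)
B = -81 (B = (-4)³ - 17 = -64 - 17 = -81)
((-2*Y*(-3))*l)*B = ((-2*½*(-3))*9)*(-81) = (-1*(-3)*9)*(-81) = (3*9)*(-81) = 27*(-81) = -2187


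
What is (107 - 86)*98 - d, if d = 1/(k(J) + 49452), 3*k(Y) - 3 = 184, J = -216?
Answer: 305701491/148543 ≈ 2058.0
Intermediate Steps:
k(Y) = 187/3 (k(Y) = 1 + (1/3)*184 = 1 + 184/3 = 187/3)
d = 3/148543 (d = 1/(187/3 + 49452) = 1/(148543/3) = 3/148543 ≈ 2.0196e-5)
(107 - 86)*98 - d = (107 - 86)*98 - 1*3/148543 = 21*98 - 3/148543 = 2058 - 3/148543 = 305701491/148543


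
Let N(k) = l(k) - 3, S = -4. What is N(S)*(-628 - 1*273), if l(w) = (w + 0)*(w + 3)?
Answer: -901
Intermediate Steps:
l(w) = w*(3 + w)
N(k) = -3 + k*(3 + k) (N(k) = k*(3 + k) - 3 = -3 + k*(3 + k))
N(S)*(-628 - 1*273) = (-3 - 4*(3 - 4))*(-628 - 1*273) = (-3 - 4*(-1))*(-628 - 273) = (-3 + 4)*(-901) = 1*(-901) = -901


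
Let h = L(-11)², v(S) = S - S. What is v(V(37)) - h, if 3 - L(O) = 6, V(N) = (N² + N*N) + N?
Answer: -9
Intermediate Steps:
V(N) = N + 2*N² (V(N) = (N² + N²) + N = 2*N² + N = N + 2*N²)
L(O) = -3 (L(O) = 3 - 1*6 = 3 - 6 = -3)
v(S) = 0
h = 9 (h = (-3)² = 9)
v(V(37)) - h = 0 - 1*9 = 0 - 9 = -9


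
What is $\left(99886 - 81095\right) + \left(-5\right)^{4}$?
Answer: $19416$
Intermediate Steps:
$\left(99886 - 81095\right) + \left(-5\right)^{4} = 18791 + 625 = 19416$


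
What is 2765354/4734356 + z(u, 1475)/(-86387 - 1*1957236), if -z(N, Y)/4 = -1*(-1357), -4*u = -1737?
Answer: 2838519560955/4837619405894 ≈ 0.58676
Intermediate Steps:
u = 1737/4 (u = -¼*(-1737) = 1737/4 ≈ 434.25)
z(N, Y) = -5428 (z(N, Y) = -(-4)*(-1357) = -4*1357 = -5428)
2765354/4734356 + z(u, 1475)/(-86387 - 1*1957236) = 2765354/4734356 - 5428/(-86387 - 1*1957236) = 2765354*(1/4734356) - 5428/(-86387 - 1957236) = 1382677/2367178 - 5428/(-2043623) = 1382677/2367178 - 5428*(-1/2043623) = 1382677/2367178 + 5428/2043623 = 2838519560955/4837619405894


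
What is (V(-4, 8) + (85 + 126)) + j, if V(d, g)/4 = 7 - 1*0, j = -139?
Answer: 100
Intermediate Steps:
V(d, g) = 28 (V(d, g) = 4*(7 - 1*0) = 4*(7 + 0) = 4*7 = 28)
(V(-4, 8) + (85 + 126)) + j = (28 + (85 + 126)) - 139 = (28 + 211) - 139 = 239 - 139 = 100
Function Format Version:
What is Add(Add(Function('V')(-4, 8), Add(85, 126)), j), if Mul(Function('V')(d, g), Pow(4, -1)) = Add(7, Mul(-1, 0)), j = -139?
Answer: 100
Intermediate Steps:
Function('V')(d, g) = 28 (Function('V')(d, g) = Mul(4, Add(7, Mul(-1, 0))) = Mul(4, Add(7, 0)) = Mul(4, 7) = 28)
Add(Add(Function('V')(-4, 8), Add(85, 126)), j) = Add(Add(28, Add(85, 126)), -139) = Add(Add(28, 211), -139) = Add(239, -139) = 100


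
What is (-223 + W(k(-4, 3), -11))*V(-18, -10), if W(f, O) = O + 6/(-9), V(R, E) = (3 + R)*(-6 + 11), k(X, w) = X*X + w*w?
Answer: 17600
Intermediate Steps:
k(X, w) = X**2 + w**2
V(R, E) = 15 + 5*R (V(R, E) = (3 + R)*5 = 15 + 5*R)
W(f, O) = -2/3 + O (W(f, O) = O + 6*(-1/9) = O - 2/3 = -2/3 + O)
(-223 + W(k(-4, 3), -11))*V(-18, -10) = (-223 + (-2/3 - 11))*(15 + 5*(-18)) = (-223 - 35/3)*(15 - 90) = -704/3*(-75) = 17600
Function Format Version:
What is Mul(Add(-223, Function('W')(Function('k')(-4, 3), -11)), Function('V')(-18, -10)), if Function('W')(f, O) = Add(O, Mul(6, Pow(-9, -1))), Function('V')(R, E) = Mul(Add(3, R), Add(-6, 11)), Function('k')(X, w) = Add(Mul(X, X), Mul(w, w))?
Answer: 17600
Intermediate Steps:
Function('k')(X, w) = Add(Pow(X, 2), Pow(w, 2))
Function('V')(R, E) = Add(15, Mul(5, R)) (Function('V')(R, E) = Mul(Add(3, R), 5) = Add(15, Mul(5, R)))
Function('W')(f, O) = Add(Rational(-2, 3), O) (Function('W')(f, O) = Add(O, Mul(6, Rational(-1, 9))) = Add(O, Rational(-2, 3)) = Add(Rational(-2, 3), O))
Mul(Add(-223, Function('W')(Function('k')(-4, 3), -11)), Function('V')(-18, -10)) = Mul(Add(-223, Add(Rational(-2, 3), -11)), Add(15, Mul(5, -18))) = Mul(Add(-223, Rational(-35, 3)), Add(15, -90)) = Mul(Rational(-704, 3), -75) = 17600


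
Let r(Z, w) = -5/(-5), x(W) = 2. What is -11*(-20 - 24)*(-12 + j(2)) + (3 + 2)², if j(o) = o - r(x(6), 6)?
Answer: -5299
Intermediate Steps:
r(Z, w) = 1 (r(Z, w) = -5*(-⅕) = 1)
j(o) = -1 + o (j(o) = o - 1*1 = o - 1 = -1 + o)
-11*(-20 - 24)*(-12 + j(2)) + (3 + 2)² = -11*(-20 - 24)*(-12 + (-1 + 2)) + (3 + 2)² = -(-484)*(-12 + 1) + 5² = -(-484)*(-11) + 25 = -11*484 + 25 = -5324 + 25 = -5299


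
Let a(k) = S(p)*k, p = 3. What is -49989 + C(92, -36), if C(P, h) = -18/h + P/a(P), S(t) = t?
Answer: -299929/6 ≈ -49988.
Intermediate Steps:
a(k) = 3*k
C(P, h) = 1/3 - 18/h (C(P, h) = -18/h + P/((3*P)) = -18/h + P*(1/(3*P)) = -18/h + 1/3 = 1/3 - 18/h)
-49989 + C(92, -36) = -49989 + (1/3)*(-54 - 36)/(-36) = -49989 + (1/3)*(-1/36)*(-90) = -49989 + 5/6 = -299929/6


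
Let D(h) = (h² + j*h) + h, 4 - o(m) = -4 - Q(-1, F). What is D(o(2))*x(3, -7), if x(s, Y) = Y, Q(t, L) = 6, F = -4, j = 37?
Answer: -5096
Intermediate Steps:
o(m) = 14 (o(m) = 4 - (-4 - 1*6) = 4 - (-4 - 6) = 4 - 1*(-10) = 4 + 10 = 14)
D(h) = h² + 38*h (D(h) = (h² + 37*h) + h = h² + 38*h)
D(o(2))*x(3, -7) = (14*(38 + 14))*(-7) = (14*52)*(-7) = 728*(-7) = -5096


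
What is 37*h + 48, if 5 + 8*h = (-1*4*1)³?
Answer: -2169/8 ≈ -271.13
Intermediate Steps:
h = -69/8 (h = -5/8 + (-1*4*1)³/8 = -5/8 + (-4*1)³/8 = -5/8 + (⅛)*(-4)³ = -5/8 + (⅛)*(-64) = -5/8 - 8 = -69/8 ≈ -8.6250)
37*h + 48 = 37*(-69/8) + 48 = -2553/8 + 48 = -2169/8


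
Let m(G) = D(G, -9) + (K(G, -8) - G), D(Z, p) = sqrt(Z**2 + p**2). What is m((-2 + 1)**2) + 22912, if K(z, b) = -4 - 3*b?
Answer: 22931 + sqrt(82) ≈ 22940.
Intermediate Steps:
m(G) = 20 + sqrt(81 + G**2) - G (m(G) = sqrt(G**2 + (-9)**2) + ((-4 - 3*(-8)) - G) = sqrt(G**2 + 81) + ((-4 + 24) - G) = sqrt(81 + G**2) + (20 - G) = 20 + sqrt(81 + G**2) - G)
m((-2 + 1)**2) + 22912 = (20 + sqrt(81 + ((-2 + 1)**2)**2) - (-2 + 1)**2) + 22912 = (20 + sqrt(81 + ((-1)**2)**2) - 1*(-1)**2) + 22912 = (20 + sqrt(81 + 1**2) - 1*1) + 22912 = (20 + sqrt(81 + 1) - 1) + 22912 = (20 + sqrt(82) - 1) + 22912 = (19 + sqrt(82)) + 22912 = 22931 + sqrt(82)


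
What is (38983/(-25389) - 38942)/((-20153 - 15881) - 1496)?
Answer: 141248203/136121310 ≈ 1.0377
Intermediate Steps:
(38983/(-25389) - 38942)/((-20153 - 15881) - 1496) = (38983*(-1/25389) - 38942)/(-36034 - 1496) = (-5569/3627 - 38942)/(-37530) = -141248203/3627*(-1/37530) = 141248203/136121310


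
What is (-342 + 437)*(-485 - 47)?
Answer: -50540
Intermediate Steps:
(-342 + 437)*(-485 - 47) = 95*(-532) = -50540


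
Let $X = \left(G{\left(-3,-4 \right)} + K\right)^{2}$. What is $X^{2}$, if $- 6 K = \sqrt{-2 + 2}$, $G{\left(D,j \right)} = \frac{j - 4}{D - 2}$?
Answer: $\frac{4096}{625} \approx 6.5536$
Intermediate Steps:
$G{\left(D,j \right)} = \frac{-4 + j}{-2 + D}$
$K = 0$ ($K = - \frac{\sqrt{-2 + 2}}{6} = - \frac{\sqrt{0}}{6} = \left(- \frac{1}{6}\right) 0 = 0$)
$X = \frac{64}{25}$ ($X = \left(\frac{-4 - 4}{-2 - 3} + 0\right)^{2} = \left(\frac{1}{-5} \left(-8\right) + 0\right)^{2} = \left(\left(- \frac{1}{5}\right) \left(-8\right) + 0\right)^{2} = \left(\frac{8}{5} + 0\right)^{2} = \left(\frac{8}{5}\right)^{2} = \frac{64}{25} \approx 2.56$)
$X^{2} = \left(\frac{64}{25}\right)^{2} = \frac{4096}{625}$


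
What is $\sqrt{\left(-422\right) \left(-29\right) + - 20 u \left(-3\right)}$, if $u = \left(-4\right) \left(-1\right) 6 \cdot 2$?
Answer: $\sqrt{15118} \approx 122.96$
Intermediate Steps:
$u = 48$ ($u = 4 \cdot 6 \cdot 2 = 24 \cdot 2 = 48$)
$\sqrt{\left(-422\right) \left(-29\right) + - 20 u \left(-3\right)} = \sqrt{\left(-422\right) \left(-29\right) + \left(-20\right) 48 \left(-3\right)} = \sqrt{12238 - -2880} = \sqrt{12238 + 2880} = \sqrt{15118}$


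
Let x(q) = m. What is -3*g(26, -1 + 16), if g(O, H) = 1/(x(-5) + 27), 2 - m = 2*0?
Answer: -3/29 ≈ -0.10345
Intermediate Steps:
m = 2 (m = 2 - 2*0 = 2 - 1*0 = 2 + 0 = 2)
x(q) = 2
g(O, H) = 1/29 (g(O, H) = 1/(2 + 27) = 1/29)
-3*g(26, -1 + 16) = -3*1/29 = -3/29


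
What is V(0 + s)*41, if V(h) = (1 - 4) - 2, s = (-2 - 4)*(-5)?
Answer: -205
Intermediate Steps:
s = 30 (s = -6*(-5) = 30)
V(h) = -5 (V(h) = -3 - 2 = -5)
V(0 + s)*41 = -5*41 = -205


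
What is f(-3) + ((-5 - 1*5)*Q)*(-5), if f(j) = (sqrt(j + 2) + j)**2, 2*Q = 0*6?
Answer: (3 - I)**2 ≈ 8.0 - 6.0*I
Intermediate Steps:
Q = 0 (Q = (0*6)/2 = (1/2)*0 = 0)
f(j) = (j + sqrt(2 + j))**2 (f(j) = (sqrt(2 + j) + j)**2 = (j + sqrt(2 + j))**2)
f(-3) + ((-5 - 1*5)*Q)*(-5) = (-3 + sqrt(2 - 3))**2 + ((-5 - 1*5)*0)*(-5) = (-3 + sqrt(-1))**2 + ((-5 - 5)*0)*(-5) = (-3 + I)**2 - 10*0*(-5) = (-3 + I)**2 + 0*(-5) = (-3 + I)**2 + 0 = (-3 + I)**2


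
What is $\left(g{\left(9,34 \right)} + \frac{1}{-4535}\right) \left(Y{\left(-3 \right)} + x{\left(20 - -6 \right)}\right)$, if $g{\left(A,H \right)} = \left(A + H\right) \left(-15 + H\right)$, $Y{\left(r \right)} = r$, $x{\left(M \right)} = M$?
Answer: $\frac{85217162}{4535} \approx 18791.0$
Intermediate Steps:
$g{\left(A,H \right)} = \left(-15 + H\right) \left(A + H\right)$
$\left(g{\left(9,34 \right)} + \frac{1}{-4535}\right) \left(Y{\left(-3 \right)} + x{\left(20 - -6 \right)}\right) = \left(\left(34^{2} - 135 - 510 + 9 \cdot 34\right) + \frac{1}{-4535}\right) \left(-3 + \left(20 - -6\right)\right) = \left(\left(1156 - 135 - 510 + 306\right) - \frac{1}{4535}\right) \left(-3 + \left(20 + 6\right)\right) = \left(817 - \frac{1}{4535}\right) \left(-3 + 26\right) = \frac{3705094}{4535} \cdot 23 = \frac{85217162}{4535}$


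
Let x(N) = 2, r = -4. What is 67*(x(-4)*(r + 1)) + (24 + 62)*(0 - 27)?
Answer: -2724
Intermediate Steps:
67*(x(-4)*(r + 1)) + (24 + 62)*(0 - 27) = 67*(2*(-4 + 1)) + (24 + 62)*(0 - 27) = 67*(2*(-3)) + 86*(-27) = 67*(-6) - 2322 = -402 - 2322 = -2724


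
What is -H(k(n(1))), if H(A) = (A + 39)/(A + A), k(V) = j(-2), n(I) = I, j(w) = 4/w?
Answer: 37/4 ≈ 9.2500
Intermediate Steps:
k(V) = -2 (k(V) = 4/(-2) = 4*(-½) = -2)
H(A) = (39 + A)/(2*A) (H(A) = (39 + A)/((2*A)) = (39 + A)*(1/(2*A)) = (39 + A)/(2*A))
-H(k(n(1))) = -(39 - 2)/(2*(-2)) = -(-1)*37/(2*2) = -1*(-37/4) = 37/4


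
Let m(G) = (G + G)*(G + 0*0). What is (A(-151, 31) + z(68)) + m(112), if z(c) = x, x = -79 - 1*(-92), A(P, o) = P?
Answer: 24950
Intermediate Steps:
x = 13 (x = -79 + 92 = 13)
z(c) = 13
m(G) = 2*G**2 (m(G) = (2*G)*(G + 0) = (2*G)*G = 2*G**2)
(A(-151, 31) + z(68)) + m(112) = (-151 + 13) + 2*112**2 = -138 + 2*12544 = -138 + 25088 = 24950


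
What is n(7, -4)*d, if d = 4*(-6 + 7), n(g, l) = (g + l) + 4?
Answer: 28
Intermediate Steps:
n(g, l) = 4 + g + l
d = 4 (d = 4*1 = 4)
n(7, -4)*d = (4 + 7 - 4)*4 = 7*4 = 28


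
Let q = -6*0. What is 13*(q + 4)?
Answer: 52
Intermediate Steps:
q = 0
13*(q + 4) = 13*(0 + 4) = 13*4 = 52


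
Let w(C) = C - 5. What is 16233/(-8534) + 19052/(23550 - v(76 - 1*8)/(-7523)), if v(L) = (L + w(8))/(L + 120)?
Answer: -310723281252311/284244756532714 ≈ -1.0932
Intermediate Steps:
w(C) = -5 + C
v(L) = (3 + L)/(120 + L) (v(L) = (L + (-5 + 8))/(L + 120) = (L + 3)/(120 + L) = (3 + L)/(120 + L))
16233/(-8534) + 19052/(23550 - v(76 - 1*8)/(-7523)) = 16233/(-8534) + 19052/(23550 - (3 + (76 - 1*8))/(120 + (76 - 1*8))/(-7523)) = 16233*(-1/8534) + 19052/(23550 - (3 + (76 - 8))/(120 + (76 - 8))*(-1)/7523) = -16233/8534 + 19052/(23550 - (3 + 68)/(120 + 68)*(-1)/7523) = -16233/8534 + 19052/(23550 - 71/188*(-1)/7523) = -16233/8534 + 19052/(23550 - (1/188)*71*(-1)/7523) = -16233/8534 + 19052/(23550 - 71*(-1)/(188*7523)) = -16233/8534 + 19052/(23550 - 1*(-71/1414324)) = -16233/8534 + 19052/(23550 + 71/1414324) = -16233/8534 + 19052/(33307330271/1414324) = -16233/8534 + 19052*(1414324/33307330271) = -16233/8534 + 26945700848/33307330271 = -310723281252311/284244756532714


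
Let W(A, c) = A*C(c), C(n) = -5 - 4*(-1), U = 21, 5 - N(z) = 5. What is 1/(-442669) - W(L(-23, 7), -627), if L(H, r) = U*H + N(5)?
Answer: -213809128/442669 ≈ -483.00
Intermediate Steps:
N(z) = 0 (N(z) = 5 - 1*5 = 5 - 5 = 0)
L(H, r) = 21*H (L(H, r) = 21*H + 0 = 21*H)
C(n) = -1 (C(n) = -5 + 4 = -1)
W(A, c) = -A (W(A, c) = A*(-1) = -A)
1/(-442669) - W(L(-23, 7), -627) = 1/(-442669) - (-1)*21*(-23) = -1/442669 - (-1)*(-483) = -1/442669 - 1*483 = -1/442669 - 483 = -213809128/442669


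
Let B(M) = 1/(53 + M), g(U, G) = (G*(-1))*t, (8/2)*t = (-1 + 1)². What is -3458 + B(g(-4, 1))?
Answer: -183273/53 ≈ -3458.0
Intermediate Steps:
t = 0 (t = (-1 + 1)²/4 = (¼)*0² = (¼)*0 = 0)
g(U, G) = 0 (g(U, G) = (G*(-1))*0 = -G*0 = 0)
-3458 + B(g(-4, 1)) = -3458 + 1/(53 + 0) = -3458 + 1/53 = -183273/53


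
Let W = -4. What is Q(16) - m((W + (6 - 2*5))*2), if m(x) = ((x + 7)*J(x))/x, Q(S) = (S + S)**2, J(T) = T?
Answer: 1033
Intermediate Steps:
Q(S) = 4*S**2 (Q(S) = (2*S)**2 = 4*S**2)
m(x) = 7 + x (m(x) = ((x + 7)*x)/x = ((7 + x)*x)/x = (x*(7 + x))/x = 7 + x)
Q(16) - m((W + (6 - 2*5))*2) = 4*16**2 - (7 + (-4 + (6 - 2*5))*2) = 4*256 - (7 + (-4 + (6 - 10))*2) = 1024 - (7 + (-4 - 4)*2) = 1024 - (7 - 8*2) = 1024 - (7 - 16) = 1024 - 1*(-9) = 1024 + 9 = 1033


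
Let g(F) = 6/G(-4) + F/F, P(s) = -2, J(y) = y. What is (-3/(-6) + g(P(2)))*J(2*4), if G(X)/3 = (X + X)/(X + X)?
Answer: 28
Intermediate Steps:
G(X) = 3 (G(X) = 3*((X + X)/(X + X)) = 3*((2*X)/((2*X))) = 3*((2*X)*(1/(2*X))) = 3*1 = 3)
g(F) = 3 (g(F) = 6/3 + F/F = 6*(⅓) + 1 = 2 + 1 = 3)
(-3/(-6) + g(P(2)))*J(2*4) = (-3/(-6) + 3)*(2*4) = (-3*(-⅙) + 3)*8 = (½ + 3)*8 = (7/2)*8 = 28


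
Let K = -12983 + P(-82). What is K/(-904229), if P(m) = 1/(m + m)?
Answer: 2129213/148293556 ≈ 0.014358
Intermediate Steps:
P(m) = 1/(2*m)
K = -2129213/164 (K = -12983 + (½)/(-82) = -12983 + (½)*(-1/82) = -12983 - 1/164 = -2129213/164 ≈ -12983.)
K/(-904229) = -2129213/164/(-904229) = -2129213/164*(-1/904229) = 2129213/148293556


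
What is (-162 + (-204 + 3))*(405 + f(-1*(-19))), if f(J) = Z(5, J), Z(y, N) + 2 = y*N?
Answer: -180774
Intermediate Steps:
Z(y, N) = -2 + N*y (Z(y, N) = -2 + y*N = -2 + N*y)
f(J) = -2 + 5*J (f(J) = -2 + J*5 = -2 + 5*J)
(-162 + (-204 + 3))*(405 + f(-1*(-19))) = (-162 + (-204 + 3))*(405 + (-2 + 5*(-1*(-19)))) = (-162 - 201)*(405 + (-2 + 5*19)) = -363*(405 + (-2 + 95)) = -363*(405 + 93) = -363*498 = -180774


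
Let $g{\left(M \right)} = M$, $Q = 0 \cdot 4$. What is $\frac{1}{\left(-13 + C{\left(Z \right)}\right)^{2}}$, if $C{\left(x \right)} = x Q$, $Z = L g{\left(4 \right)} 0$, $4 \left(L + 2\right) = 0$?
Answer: $\frac{1}{169} \approx 0.0059172$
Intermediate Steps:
$Q = 0$
$L = -2$ ($L = -2 + \frac{1}{4} \cdot 0 = -2 + 0 = -2$)
$Z = 0$ ($Z = \left(-2\right) 4 \cdot 0 = \left(-8\right) 0 = 0$)
$C{\left(x \right)} = 0$ ($C{\left(x \right)} = x 0 = 0$)
$\frac{1}{\left(-13 + C{\left(Z \right)}\right)^{2}} = \frac{1}{\left(-13 + 0\right)^{2}} = \frac{1}{\left(-13\right)^{2}} = \frac{1}{169}$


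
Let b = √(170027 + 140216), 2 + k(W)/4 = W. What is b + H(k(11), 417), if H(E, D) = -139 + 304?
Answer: 165 + √310243 ≈ 721.99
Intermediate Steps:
k(W) = -8 + 4*W
H(E, D) = 165
b = √310243 ≈ 556.99
b + H(k(11), 417) = √310243 + 165 = 165 + √310243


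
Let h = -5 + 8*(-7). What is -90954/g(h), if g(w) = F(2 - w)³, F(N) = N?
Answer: -10106/27783 ≈ -0.36375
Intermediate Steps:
h = -61 (h = -5 - 56 = -61)
g(w) = (2 - w)³
-90954/g(h) = -90954*(-1/(-2 - 61)³) = -90954/((-1*(-63)³)) = -90954/((-1*(-250047))) = -90954/250047 = -90954*1/250047 = -10106/27783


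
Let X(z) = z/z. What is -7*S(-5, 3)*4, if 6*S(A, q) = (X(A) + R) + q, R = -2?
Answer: -28/3 ≈ -9.3333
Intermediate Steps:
X(z) = 1
S(A, q) = -⅙ + q/6 (S(A, q) = ((1 - 2) + q)/6 = (-1 + q)/6 = -⅙ + q/6)
-7*S(-5, 3)*4 = -7*(-⅙ + (⅙)*3)*4 = -7*(-⅙ + ½)*4 = -7*⅓*4 = -7/3*4 = -28/3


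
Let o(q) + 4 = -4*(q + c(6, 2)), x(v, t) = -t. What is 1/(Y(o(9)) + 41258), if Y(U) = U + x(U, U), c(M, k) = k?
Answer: 1/41258 ≈ 2.4238e-5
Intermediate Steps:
o(q) = -12 - 4*q (o(q) = -4 - 4*(q + 2) = -4 - 4*(2 + q) = -4 + (-8 - 4*q) = -12 - 4*q)
Y(U) = 0 (Y(U) = U - U = 0)
1/(Y(o(9)) + 41258) = 1/(0 + 41258) = 1/41258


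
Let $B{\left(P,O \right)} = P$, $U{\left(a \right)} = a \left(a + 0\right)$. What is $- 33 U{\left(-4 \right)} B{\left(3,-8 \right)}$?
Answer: $-1584$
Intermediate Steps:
$U{\left(a \right)} = a^{2}$ ($U{\left(a \right)} = a a = a^{2}$)
$- 33 U{\left(-4 \right)} B{\left(3,-8 \right)} = - 33 \left(-4\right)^{2} \cdot 3 = \left(-33\right) 16 \cdot 3 = \left(-528\right) 3 = -1584$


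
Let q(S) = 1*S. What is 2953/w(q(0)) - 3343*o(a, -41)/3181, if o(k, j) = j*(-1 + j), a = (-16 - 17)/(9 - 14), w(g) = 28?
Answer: -151792595/89068 ≈ -1704.2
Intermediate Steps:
q(S) = S
a = 33/5 (a = -33/(-5) = -33*(-⅕) = 33/5 ≈ 6.6000)
2953/w(q(0)) - 3343*o(a, -41)/3181 = 2953/28 - 3343/(3181/((-41*(-1 - 41)))) = 2953*(1/28) - 3343/(3181/((-41*(-42)))) = 2953/28 - 3343/(3181/1722) = 2953/28 - 3343/(3181*(1/1722)) = 2953/28 - 3343/3181/1722 = 2953/28 - 3343*1722/3181 = 2953/28 - 5756646/3181 = -151792595/89068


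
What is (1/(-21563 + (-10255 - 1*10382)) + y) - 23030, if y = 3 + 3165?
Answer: -838176401/42200 ≈ -19862.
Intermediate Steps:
y = 3168
(1/(-21563 + (-10255 - 1*10382)) + y) - 23030 = (1/(-21563 + (-10255 - 1*10382)) + 3168) - 23030 = (1/(-21563 + (-10255 - 10382)) + 3168) - 23030 = (1/(-21563 - 20637) + 3168) - 23030 = (1/(-42200) + 3168) - 23030 = (-1/42200 + 3168) - 23030 = 133689599/42200 - 23030 = -838176401/42200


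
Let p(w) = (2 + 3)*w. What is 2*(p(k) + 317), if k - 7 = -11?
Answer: 594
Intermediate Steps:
k = -4 (k = 7 - 11 = -4)
p(w) = 5*w
2*(p(k) + 317) = 2*(5*(-4) + 317) = 2*(-20 + 317) = 2*297 = 594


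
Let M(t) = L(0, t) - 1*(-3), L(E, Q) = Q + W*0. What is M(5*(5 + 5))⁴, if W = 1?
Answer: 7890481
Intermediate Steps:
L(E, Q) = Q (L(E, Q) = Q + 1*0 = Q + 0 = Q)
M(t) = 3 + t (M(t) = t - 1*(-3) = t + 3 = 3 + t)
M(5*(5 + 5))⁴ = (3 + 5*(5 + 5))⁴ = (3 + 5*10)⁴ = (3 + 50)⁴ = 53⁴ = 7890481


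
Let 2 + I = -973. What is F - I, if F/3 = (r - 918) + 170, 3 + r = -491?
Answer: -2751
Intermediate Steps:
r = -494 (r = -3 - 491 = -494)
I = -975 (I = -2 - 973 = -975)
F = -3726 (F = 3*((-494 - 918) + 170) = 3*(-1412 + 170) = 3*(-1242) = -3726)
F - I = -3726 - 1*(-975) = -3726 + 975 = -2751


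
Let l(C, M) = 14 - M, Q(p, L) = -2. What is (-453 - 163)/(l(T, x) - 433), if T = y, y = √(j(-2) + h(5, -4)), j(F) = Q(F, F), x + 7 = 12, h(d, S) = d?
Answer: 77/53 ≈ 1.4528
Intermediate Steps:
x = 5 (x = -7 + 12 = 5)
j(F) = -2
y = √3 (y = √(-2 + 5) = √3 ≈ 1.7320)
T = √3 ≈ 1.7320
(-453 - 163)/(l(T, x) - 433) = (-453 - 163)/((14 - 1*5) - 433) = -616/((14 - 5) - 433) = -616/(9 - 433) = -616/(-424) = -616*(-1/424) = 77/53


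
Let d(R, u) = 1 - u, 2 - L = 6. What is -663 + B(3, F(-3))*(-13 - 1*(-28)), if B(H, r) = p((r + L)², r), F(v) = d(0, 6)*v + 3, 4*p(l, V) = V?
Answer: -1191/2 ≈ -595.50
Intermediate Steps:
L = -4 (L = 2 - 1*6 = 2 - 6 = -4)
p(l, V) = V/4
F(v) = 3 - 5*v (F(v) = (1 - 1*6)*v + 3 = (1 - 6)*v + 3 = -5*v + 3 = 3 - 5*v)
B(H, r) = r/4
-663 + B(3, F(-3))*(-13 - 1*(-28)) = -663 + ((3 - 5*(-3))/4)*(-13 - 1*(-28)) = -663 + ((3 + 15)/4)*(-13 + 28) = -663 + ((¼)*18)*15 = -663 + (9/2)*15 = -663 + 135/2 = -1191/2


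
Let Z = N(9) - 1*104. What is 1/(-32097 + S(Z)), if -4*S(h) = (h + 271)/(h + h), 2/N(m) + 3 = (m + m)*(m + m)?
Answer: -267056/8571642823 ≈ -3.1156e-5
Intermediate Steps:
N(m) = 2/(-3 + 4*m²) (N(m) = 2/(-3 + (m + m)*(m + m)) = 2/(-3 + (2*m)*(2*m)) = 2/(-3 + 4*m²))
Z = -33382/321 (Z = 2/(-3 + 4*9²) - 1*104 = 2/(-3 + 4*81) - 104 = 2/(-3 + 324) - 104 = 2/321 - 104 = -33382/321 ≈ -103.99)
S(h) = -(271 + h)/(8*h) (S(h) = -(h + 271)/(4*(h + h)) = -(271 + h)/(4*(2*h)) = -(271 + h)*1/(2*h)/4 = -(271 + h)/(8*h))
1/(-32097 + S(Z)) = 1/(-32097 + (-271 - 1*(-33382/321))/(8*(-33382/321))) = 1/(-32097 + (⅛)*(-321/33382)*(-271 + 33382/321)) = 1/(-32097 + (⅛)*(-321/33382)*(-53609/321)) = 1/(-32097 + 53609/267056) = 1/(-8571642823/267056) = -267056/8571642823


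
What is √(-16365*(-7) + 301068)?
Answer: √415623 ≈ 644.69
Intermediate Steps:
√(-16365*(-7) + 301068) = √(114555 + 301068) = √415623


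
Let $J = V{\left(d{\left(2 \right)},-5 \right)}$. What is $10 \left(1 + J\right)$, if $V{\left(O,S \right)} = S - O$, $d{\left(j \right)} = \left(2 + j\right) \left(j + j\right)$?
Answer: $-200$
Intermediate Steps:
$d{\left(j \right)} = 2 j \left(2 + j\right)$ ($d{\left(j \right)} = \left(2 + j\right) 2 j = 2 j \left(2 + j\right)$)
$J = -21$ ($J = -5 - 2 \cdot 2 \left(2 + 2\right) = -5 - 2 \cdot 2 \cdot 4 = -5 - 16 = -21$)
$10 \left(1 + J\right) = 10 \left(1 - 21\right) = 10 \left(-20\right) = -200$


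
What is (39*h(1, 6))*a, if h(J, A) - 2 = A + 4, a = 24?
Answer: 11232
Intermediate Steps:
h(J, A) = 6 + A (h(J, A) = 2 + (A + 4) = 2 + (4 + A) = 6 + A)
(39*h(1, 6))*a = (39*(6 + 6))*24 = (39*12)*24 = 468*24 = 11232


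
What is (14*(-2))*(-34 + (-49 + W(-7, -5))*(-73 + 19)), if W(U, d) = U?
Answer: -83720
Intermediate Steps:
(14*(-2))*(-34 + (-49 + W(-7, -5))*(-73 + 19)) = (14*(-2))*(-34 + (-49 - 7)*(-73 + 19)) = -28*(-34 - 56*(-54)) = -28*(-34 + 3024) = -28*2990 = -83720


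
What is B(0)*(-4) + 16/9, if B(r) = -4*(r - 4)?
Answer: -560/9 ≈ -62.222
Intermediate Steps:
B(r) = 16 - 4*r (B(r) = -4*(-4 + r) = 16 - 4*r)
B(0)*(-4) + 16/9 = (16 - 4*0)*(-4) + 16/9 = (16 + 0)*(-4) + 16*(⅑) = 16*(-4) + 16/9 = -64 + 16/9 = -560/9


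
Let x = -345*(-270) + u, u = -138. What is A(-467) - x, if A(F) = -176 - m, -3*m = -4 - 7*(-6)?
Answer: -279526/3 ≈ -93175.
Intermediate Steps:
m = -38/3 (m = -(-4 - 7*(-6))/3 = -(-4 + 42)/3 = -1/3*38 = -38/3 ≈ -12.667)
x = 93012 (x = -345*(-270) - 138 = 93150 - 138 = 93012)
A(F) = -490/3 (A(F) = -176 - 1*(-38/3) = -176 + 38/3 = -490/3)
A(-467) - x = -490/3 - 1*93012 = -490/3 - 93012 = -279526/3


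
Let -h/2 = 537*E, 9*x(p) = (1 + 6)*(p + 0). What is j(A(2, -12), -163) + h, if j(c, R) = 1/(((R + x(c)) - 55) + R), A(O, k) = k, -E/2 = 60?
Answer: 150918477/1171 ≈ 1.2888e+5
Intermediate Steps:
E = -120 (E = -2*60 = -120)
x(p) = 7*p/9 (x(p) = ((1 + 6)*(p + 0))/9 = (7*p)/9 = 7*p/9)
h = 128880 (h = -1074*(-120) = -2*(-64440) = 128880)
j(c, R) = 1/(-55 + 2*R + 7*c/9) (j(c, R) = 1/(((R + 7*c/9) - 55) + R) = 1/((-55 + R + 7*c/9) + R) = 1/(-55 + 2*R + 7*c/9))
j(A(2, -12), -163) + h = 9/(-495 + 7*(-12) + 18*(-163)) + 128880 = 9/(-495 - 84 - 2934) + 128880 = 9/(-3513) + 128880 = 9*(-1/3513) + 128880 = -3/1171 + 128880 = 150918477/1171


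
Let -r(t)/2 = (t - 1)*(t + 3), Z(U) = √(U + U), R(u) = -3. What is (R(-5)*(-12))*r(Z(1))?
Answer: 72 - 144*√2 ≈ -131.65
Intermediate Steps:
Z(U) = √2*√U (Z(U) = √(2*U) = √2*√U)
r(t) = -2*(-1 + t)*(3 + t) (r(t) = -2*(t - 1)*(t + 3) = -2*(-1 + t)*(3 + t))
(R(-5)*(-12))*r(Z(1)) = (-3*(-12))*(6 - 4*√2*√1 - 2*(√2*√1)²) = 36*(6 - 4*√2 - 2*(√2*1)²) = 36*(6 - 4*√2 - 2*(√2)²) = 36*(6 - 4*√2 - 2*2) = 36*(6 - 4*√2 - 4) = 36*(2 - 4*√2) = 72 - 144*√2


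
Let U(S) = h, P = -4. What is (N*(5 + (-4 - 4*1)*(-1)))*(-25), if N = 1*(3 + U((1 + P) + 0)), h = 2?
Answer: -1625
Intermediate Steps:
U(S) = 2
N = 5 (N = 1*(3 + 2) = 1*5 = 5)
(N*(5 + (-4 - 4*1)*(-1)))*(-25) = (5*(5 + (-4 - 4*1)*(-1)))*(-25) = (5*(5 + (-4 - 4)*(-1)))*(-25) = (5*(5 - 8*(-1)))*(-25) = (5*(5 + 8))*(-25) = (5*13)*(-25) = 65*(-25) = -1625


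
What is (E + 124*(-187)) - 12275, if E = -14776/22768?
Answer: -100929545/2846 ≈ -35464.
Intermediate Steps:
E = -1847/2846 (E = -14776*1/22768 = -1847/2846 ≈ -0.64898)
(E + 124*(-187)) - 12275 = (-1847/2846 + 124*(-187)) - 12275 = (-1847/2846 - 23188) - 12275 = -65994895/2846 - 12275 = -100929545/2846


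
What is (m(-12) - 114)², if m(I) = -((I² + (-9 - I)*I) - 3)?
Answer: 47961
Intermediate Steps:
m(I) = 3 - I² - I*(-9 - I) (m(I) = -((I² + I*(-9 - I)) - 3) = -(-3 + I² + I*(-9 - I)) = 3 - I² - I*(-9 - I))
(m(-12) - 114)² = ((3 + 9*(-12)) - 114)² = ((3 - 108) - 114)² = (-105 - 114)² = (-219)² = 47961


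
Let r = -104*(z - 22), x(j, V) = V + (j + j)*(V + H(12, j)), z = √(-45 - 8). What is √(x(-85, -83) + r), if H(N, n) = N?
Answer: √(14275 - 104*I*√53) ≈ 119.52 - 3.1674*I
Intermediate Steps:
z = I*√53 (z = √(-53) = I*√53 ≈ 7.2801*I)
x(j, V) = V + 2*j*(12 + V) (x(j, V) = V + (j + j)*(V + 12) = V + (2*j)*(12 + V) = V + 2*j*(12 + V))
r = 2288 - 104*I*√53 (r = -104*(I*√53 - 22) = -104*(-22 + I*√53) = 2288 - 104*I*√53 ≈ 2288.0 - 757.13*I)
√(x(-85, -83) + r) = √((-83 + 24*(-85) + 2*(-83)*(-85)) + (2288 - 104*I*√53)) = √((-83 - 2040 + 14110) + (2288 - 104*I*√53)) = √(11987 + (2288 - 104*I*√53)) = √(14275 - 104*I*√53)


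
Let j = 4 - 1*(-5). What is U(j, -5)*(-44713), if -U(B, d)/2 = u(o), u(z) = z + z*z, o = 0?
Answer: 0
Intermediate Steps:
j = 9 (j = 4 + 5 = 9)
u(z) = z + z**2
U(B, d) = 0 (U(B, d) = -0*(1 + 0) = -0 = -2*0 = 0)
U(j, -5)*(-44713) = 0*(-44713) = 0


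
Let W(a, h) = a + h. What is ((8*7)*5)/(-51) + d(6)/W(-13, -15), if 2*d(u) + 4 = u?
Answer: -7891/1428 ≈ -5.5259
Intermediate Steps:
d(u) = -2 + u/2
((8*7)*5)/(-51) + d(6)/W(-13, -15) = ((8*7)*5)/(-51) + (-2 + (½)*6)/(-13 - 15) = (56*5)*(-1/51) + (-2 + 3)/(-28) = 280*(-1/51) + 1*(-1/28) = -280/51 - 1/28 = -7891/1428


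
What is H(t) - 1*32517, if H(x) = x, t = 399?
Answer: -32118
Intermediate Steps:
H(t) - 1*32517 = 399 - 1*32517 = 399 - 32517 = -32118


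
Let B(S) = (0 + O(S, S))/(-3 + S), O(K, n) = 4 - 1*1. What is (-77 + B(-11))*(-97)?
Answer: 104857/14 ≈ 7489.8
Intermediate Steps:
O(K, n) = 3 (O(K, n) = 4 - 1 = 3)
B(S) = 3/(-3 + S) (B(S) = (0 + 3)/(-3 + S) = 3/(-3 + S))
(-77 + B(-11))*(-97) = (-77 + 3/(-3 - 11))*(-97) = (-77 + 3/(-14))*(-97) = (-77 + 3*(-1/14))*(-97) = (-77 - 3/14)*(-97) = -1081/14*(-97) = 104857/14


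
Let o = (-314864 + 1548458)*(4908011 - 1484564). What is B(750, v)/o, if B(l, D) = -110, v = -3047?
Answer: -55/2111571839259 ≈ -2.6047e-11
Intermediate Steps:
o = 4223143678518 (o = 1233594*3423447 = 4223143678518)
B(750, v)/o = -110/4223143678518 = -110*1/4223143678518 = -55/2111571839259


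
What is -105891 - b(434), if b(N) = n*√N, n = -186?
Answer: -105891 + 186*√434 ≈ -1.0202e+5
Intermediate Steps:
b(N) = -186*√N
-105891 - b(434) = -105891 - (-186)*√434 = -105891 + 186*√434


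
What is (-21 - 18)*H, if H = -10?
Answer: 390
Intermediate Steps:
(-21 - 18)*H = (-21 - 18)*(-10) = -39*(-10) = 390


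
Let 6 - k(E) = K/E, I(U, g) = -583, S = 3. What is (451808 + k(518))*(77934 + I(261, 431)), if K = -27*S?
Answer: 18103207387283/518 ≈ 3.4948e+10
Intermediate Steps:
K = -81 (K = -27*3 = -81)
k(E) = 6 + 81/E (k(E) = 6 - (-81)/E = 6 + 81/E)
(451808 + k(518))*(77934 + I(261, 431)) = (451808 + (6 + 81/518))*(77934 - 583) = (451808 + (6 + 81*(1/518)))*77351 = (451808 + (6 + 81/518))*77351 = (451808 + 3189/518)*77351 = (234039733/518)*77351 = 18103207387283/518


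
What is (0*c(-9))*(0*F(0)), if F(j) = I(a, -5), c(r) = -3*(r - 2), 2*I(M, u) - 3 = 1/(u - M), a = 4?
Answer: 0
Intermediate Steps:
I(M, u) = 3/2 + 1/(2*(u - M)) (I(M, u) = 3/2 + (1/(u - M))/2 = 3/2 + 1/(2*(u - M)))
c(r) = 6 - 3*r (c(r) = -3*(-2 + r) = 6 - 3*r)
F(j) = 13/9 (F(j) = (-1 - 3*(-5) + 3*4)/(2*(4 - 1*(-5))) = (-1 + 15 + 12)/(2*(4 + 5)) = (1/2)*26/9 = (1/2)*(1/9)*26 = 13/9)
(0*c(-9))*(0*F(0)) = (0*(6 - 3*(-9)))*(0*(13/9)) = (0*(6 + 27))*0 = (0*33)*0 = 0*0 = 0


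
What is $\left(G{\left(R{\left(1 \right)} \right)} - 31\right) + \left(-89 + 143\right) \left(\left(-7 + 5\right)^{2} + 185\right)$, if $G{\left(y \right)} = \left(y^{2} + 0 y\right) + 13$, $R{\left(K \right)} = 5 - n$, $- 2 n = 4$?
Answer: $10237$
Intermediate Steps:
$n = -2$ ($n = \left(- \frac{1}{2}\right) 4 = -2$)
$R{\left(K \right)} = 7$ ($R{\left(K \right)} = 5 - -2 = 5 + 2 = 7$)
$G{\left(y \right)} = 13 + y^{2}$ ($G{\left(y \right)} = \left(y^{2} + 0\right) + 13 = y^{2} + 13 = 13 + y^{2}$)
$\left(G{\left(R{\left(1 \right)} \right)} - 31\right) + \left(-89 + 143\right) \left(\left(-7 + 5\right)^{2} + 185\right) = \left(\left(13 + 7^{2}\right) - 31\right) + \left(-89 + 143\right) \left(\left(-7 + 5\right)^{2} + 185\right) = \left(\left(13 + 49\right) - 31\right) + 54 \left(\left(-2\right)^{2} + 185\right) = \left(62 - 31\right) + 54 \left(4 + 185\right) = 31 + 54 \cdot 189 = 31 + 10206 = 10237$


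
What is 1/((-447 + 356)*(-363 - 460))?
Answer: 1/74893 ≈ 1.3352e-5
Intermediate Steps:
1/((-447 + 356)*(-363 - 460)) = 1/(-91*(-823)) = 1/74893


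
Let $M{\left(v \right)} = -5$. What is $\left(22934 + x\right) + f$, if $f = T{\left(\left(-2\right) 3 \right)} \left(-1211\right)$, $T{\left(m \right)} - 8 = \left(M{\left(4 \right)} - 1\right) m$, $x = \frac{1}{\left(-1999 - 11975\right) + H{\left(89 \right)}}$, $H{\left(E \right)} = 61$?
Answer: $- \frac{422259551}{13913} \approx -30350.0$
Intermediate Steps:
$x = - \frac{1}{13913}$ ($x = \frac{1}{\left(-1999 - 11975\right) + 61} = \frac{1}{-13974 + 61} = \frac{1}{-13913} = - \frac{1}{13913} \approx -7.1875 \cdot 10^{-5}$)
$T{\left(m \right)} = 8 - 6 m$ ($T{\left(m \right)} = 8 + \left(-5 - 1\right) m = 8 - 6 m$)
$f = -53284$ ($f = \left(8 - 6 \left(\left(-2\right) 3\right)\right) \left(-1211\right) = \left(8 - -36\right) \left(-1211\right) = \left(8 + 36\right) \left(-1211\right) = 44 \left(-1211\right) = -53284$)
$\left(22934 + x\right) + f = \left(22934 - \frac{1}{13913}\right) - 53284 = \frac{319080741}{13913} - 53284 = - \frac{422259551}{13913}$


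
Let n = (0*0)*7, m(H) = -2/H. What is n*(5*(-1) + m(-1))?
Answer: 0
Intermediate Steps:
n = 0 (n = 0*7 = 0)
n*(5*(-1) + m(-1)) = 0*(5*(-1) - 2/(-1)) = 0*(-5 - 2*(-1)) = 0*(-5 + 2) = 0*(-3) = 0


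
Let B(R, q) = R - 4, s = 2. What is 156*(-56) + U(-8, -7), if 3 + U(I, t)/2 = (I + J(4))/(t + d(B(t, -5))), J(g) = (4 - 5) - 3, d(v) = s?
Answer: -43686/5 ≈ -8737.2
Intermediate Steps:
B(R, q) = -4 + R
d(v) = 2
J(g) = -4 (J(g) = -1 - 3 = -4)
U(I, t) = -6 + 2*(-4 + I)/(2 + t) (U(I, t) = -6 + 2*((I - 4)/(t + 2)) = -6 + 2*((-4 + I)/(2 + t)) = -6 + 2*(-4 + I)/(2 + t))
156*(-56) + U(-8, -7) = 156*(-56) + 2*(-10 - 8 - 3*(-7))/(2 - 7) = -8736 + 2*(-10 - 8 + 21)/(-5) = -8736 + 2*(-⅕)*3 = -8736 - 6/5 = -43686/5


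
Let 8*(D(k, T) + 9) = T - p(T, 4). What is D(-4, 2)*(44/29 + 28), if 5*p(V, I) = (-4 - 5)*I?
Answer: -33598/145 ≈ -231.71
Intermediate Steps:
p(V, I) = -9*I/5 (p(V, I) = ((-4 - 5)*I)/5 = (-9*I)/5 = -9*I/5)
D(k, T) = -81/10 + T/8 (D(k, T) = -9 + (T - (-9)*4/5)/8 = -9 + (T - 1*(-36/5))/8 = -9 + (T + 36/5)/8 = -9 + (36/5 + T)/8 = -9 + (9/10 + T/8) = -81/10 + T/8)
D(-4, 2)*(44/29 + 28) = (-81/10 + (1/8)*2)*(44/29 + 28) = (-81/10 + 1/4)*(44*(1/29) + 28) = -157*(44/29 + 28)/20 = -157/20*856/29 = -33598/145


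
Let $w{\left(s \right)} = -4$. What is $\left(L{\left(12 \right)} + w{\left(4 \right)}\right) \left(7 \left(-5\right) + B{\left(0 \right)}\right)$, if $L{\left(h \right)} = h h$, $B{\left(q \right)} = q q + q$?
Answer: $-4900$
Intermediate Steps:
$B{\left(q \right)} = q + q^{2}$ ($B{\left(q \right)} = q^{2} + q = q + q^{2}$)
$L{\left(h \right)} = h^{2}$
$\left(L{\left(12 \right)} + w{\left(4 \right)}\right) \left(7 \left(-5\right) + B{\left(0 \right)}\right) = \left(12^{2} - 4\right) \left(7 \left(-5\right) + 0 \left(1 + 0\right)\right) = \left(144 - 4\right) \left(-35 + 0 \cdot 1\right) = 140 \left(-35 + 0\right) = 140 \left(-35\right) = -4900$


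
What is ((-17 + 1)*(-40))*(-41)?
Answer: -26240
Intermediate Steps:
((-17 + 1)*(-40))*(-41) = -16*(-40)*(-41) = 640*(-41) = -26240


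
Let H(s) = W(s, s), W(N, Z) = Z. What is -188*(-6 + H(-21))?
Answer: 5076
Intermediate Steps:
H(s) = s
-188*(-6 + H(-21)) = -188*(-6 - 21) = -188*(-27) = 5076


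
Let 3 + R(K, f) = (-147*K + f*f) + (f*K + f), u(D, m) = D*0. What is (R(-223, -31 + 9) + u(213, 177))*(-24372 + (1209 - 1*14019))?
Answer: -1418344572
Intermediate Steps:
u(D, m) = 0
R(K, f) = -3 + f + f² - 147*K + K*f (R(K, f) = -3 + ((-147*K + f*f) + (f*K + f)) = -3 + ((-147*K + f²) + (K*f + f)) = -3 + ((f² - 147*K) + (f + K*f)) = -3 + (f + f² - 147*K + K*f) = -3 + f + f² - 147*K + K*f)
(R(-223, -31 + 9) + u(213, 177))*(-24372 + (1209 - 1*14019)) = ((-3 + (-31 + 9) + (-31 + 9)² - 147*(-223) - 223*(-31 + 9)) + 0)*(-24372 + (1209 - 1*14019)) = ((-3 - 22 + (-22)² + 32781 - 223*(-22)) + 0)*(-24372 + (1209 - 14019)) = ((-3 - 22 + 484 + 32781 + 4906) + 0)*(-24372 - 12810) = (38146 + 0)*(-37182) = 38146*(-37182) = -1418344572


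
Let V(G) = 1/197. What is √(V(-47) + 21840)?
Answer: √847588757/197 ≈ 147.78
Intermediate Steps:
V(G) = 1/197
√(V(-47) + 21840) = √(1/197 + 21840) = √(4302481/197) = √847588757/197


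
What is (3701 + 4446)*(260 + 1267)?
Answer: 12440469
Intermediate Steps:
(3701 + 4446)*(260 + 1267) = 8147*1527 = 12440469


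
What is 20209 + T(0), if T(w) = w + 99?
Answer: 20308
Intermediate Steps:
T(w) = 99 + w
20209 + T(0) = 20209 + (99 + 0) = 20209 + 99 = 20308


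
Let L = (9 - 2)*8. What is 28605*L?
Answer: 1601880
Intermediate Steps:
L = 56 (L = 7*8 = 56)
28605*L = 28605*56 = 1601880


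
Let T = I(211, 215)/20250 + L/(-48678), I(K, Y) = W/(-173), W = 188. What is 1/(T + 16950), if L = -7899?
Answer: 28421867250/481755260390881 ≈ 5.8996e-5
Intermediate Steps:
I(K, Y) = -188/173 (I(K, Y) = 188/(-173) = 188*(-1/173) = -188/173)
T = 4610503381/28421867250 (T = -188/173/20250 - 7899/(-48678) = -188/173*1/20250 - 7899*(-1/48678) = -94/1751625 + 2633/16226 = 4610503381/28421867250 ≈ 0.16222)
1/(T + 16950) = 1/(4610503381/28421867250 + 16950) = 1/(481755260390881/28421867250) = 28421867250/481755260390881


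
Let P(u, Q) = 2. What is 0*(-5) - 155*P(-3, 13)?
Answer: -310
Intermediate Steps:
0*(-5) - 155*P(-3, 13) = 0*(-5) - 155*2 = 0 - 310 = -310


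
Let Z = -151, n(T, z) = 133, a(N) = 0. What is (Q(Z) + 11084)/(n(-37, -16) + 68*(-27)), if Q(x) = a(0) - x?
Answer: -11235/1703 ≈ -6.5972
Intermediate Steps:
Q(x) = -x (Q(x) = 0 - x = -x)
(Q(Z) + 11084)/(n(-37, -16) + 68*(-27)) = (-1*(-151) + 11084)/(133 + 68*(-27)) = (151 + 11084)/(133 - 1836) = 11235/(-1703) = 11235*(-1/1703) = -11235/1703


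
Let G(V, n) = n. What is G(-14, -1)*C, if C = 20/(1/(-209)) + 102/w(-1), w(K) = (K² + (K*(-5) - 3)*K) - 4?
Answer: 21002/5 ≈ 4200.4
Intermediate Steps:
w(K) = -4 + K² + K*(-3 - 5*K) (w(K) = (K² + (-5*K - 3)*K) - 4 = (K² + (-3 - 5*K)*K) - 4 = (K² + K*(-3 - 5*K)) - 4 = -4 + K² + K*(-3 - 5*K))
C = -21002/5 (C = 20/(1/(-209)) + 102/(-4 - 4*(-1)² - 3*(-1)) = 20/(-1/209) + 102/(-4 - 4*1 + 3) = 20*(-209) + 102/(-4 - 4 + 3) = -4180 + 102/(-5) = -4180 + 102*(-⅕) = -4180 - 102/5 = -21002/5 ≈ -4200.4)
G(-14, -1)*C = -1*(-21002/5) = 21002/5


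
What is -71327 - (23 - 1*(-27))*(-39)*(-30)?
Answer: -129827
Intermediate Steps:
-71327 - (23 - 1*(-27))*(-39)*(-30) = -71327 - (23 + 27)*(-39)*(-30) = -71327 - 50*(-39)*(-30) = -71327 - (-1950)*(-30) = -71327 - 1*58500 = -71327 - 58500 = -129827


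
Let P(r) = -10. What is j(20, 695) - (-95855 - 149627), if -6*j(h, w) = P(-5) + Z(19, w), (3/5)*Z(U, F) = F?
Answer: 4415231/18 ≈ 2.4529e+5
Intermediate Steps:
Z(U, F) = 5*F/3
j(h, w) = 5/3 - 5*w/18 (j(h, w) = -(-10 + 5*w/3)/6 = 5/3 - 5*w/18)
j(20, 695) - (-95855 - 149627) = (5/3 - 5/18*695) - (-95855 - 149627) = (5/3 - 3475/18) - 1*(-245482) = -3445/18 + 245482 = 4415231/18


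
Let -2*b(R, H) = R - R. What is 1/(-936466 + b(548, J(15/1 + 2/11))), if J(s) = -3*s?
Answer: -1/936466 ≈ -1.0678e-6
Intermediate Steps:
b(R, H) = 0 (b(R, H) = -(R - R)/2 = -½*0 = 0)
1/(-936466 + b(548, J(15/1 + 2/11))) = 1/(-936466 + 0) = 1/(-936466) = -1/936466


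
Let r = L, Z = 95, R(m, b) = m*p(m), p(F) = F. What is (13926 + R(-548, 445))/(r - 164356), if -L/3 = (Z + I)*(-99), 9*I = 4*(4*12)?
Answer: -62846/25961 ≈ -2.4208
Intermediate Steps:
R(m, b) = m² (R(m, b) = m*m = m²)
I = 64/3 (I = (4*(4*12))/9 = (4*48)/9 = (⅑)*192 = 64/3 ≈ 21.333)
L = 34551 (L = -3*(95 + 64/3)*(-99) = -349*(-99) = -3*(-11517) = 34551)
r = 34551
(13926 + R(-548, 445))/(r - 164356) = (13926 + (-548)²)/(34551 - 164356) = (13926 + 300304)/(-129805) = 314230*(-1/129805) = -62846/25961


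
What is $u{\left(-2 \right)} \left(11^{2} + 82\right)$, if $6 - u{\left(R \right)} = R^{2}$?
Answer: $406$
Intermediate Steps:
$u{\left(R \right)} = 6 - R^{2}$
$u{\left(-2 \right)} \left(11^{2} + 82\right) = \left(6 - \left(-2\right)^{2}\right) \left(11^{2} + 82\right) = \left(6 - 4\right) \left(121 + 82\right) = \left(6 - 4\right) 203 = 2 \cdot 203 = 406$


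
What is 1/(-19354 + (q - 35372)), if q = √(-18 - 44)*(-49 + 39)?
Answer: I/(2*(-27363*I + 5*√62)) ≈ -1.8273e-5 + 2.6291e-8*I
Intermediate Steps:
q = -10*I*√62 (q = √(-62)*(-10) = (I*√62)*(-10) = -10*I*√62 ≈ -78.74*I)
1/(-19354 + (q - 35372)) = 1/(-19354 + (-10*I*√62 - 35372)) = 1/(-19354 + (-35372 - 10*I*√62)) = 1/(-54726 - 10*I*√62)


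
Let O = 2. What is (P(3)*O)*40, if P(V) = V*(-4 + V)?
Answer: -240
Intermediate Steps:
(P(3)*O)*40 = ((3*(-4 + 3))*2)*40 = ((3*(-1))*2)*40 = -3*2*40 = -6*40 = -240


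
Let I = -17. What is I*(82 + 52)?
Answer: -2278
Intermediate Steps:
I*(82 + 52) = -17*(82 + 52) = -17*134 = -2278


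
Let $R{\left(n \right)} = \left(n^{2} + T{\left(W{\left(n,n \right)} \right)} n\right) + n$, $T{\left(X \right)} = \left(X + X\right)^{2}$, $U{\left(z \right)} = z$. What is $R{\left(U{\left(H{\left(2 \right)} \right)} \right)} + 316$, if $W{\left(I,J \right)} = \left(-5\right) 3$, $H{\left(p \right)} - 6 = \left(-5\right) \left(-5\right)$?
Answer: $29208$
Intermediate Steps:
$H{\left(p \right)} = 31$ ($H{\left(p \right)} = 6 - -25 = 6 + 25 = 31$)
$W{\left(I,J \right)} = -15$
$T{\left(X \right)} = 4 X^{2}$ ($T{\left(X \right)} = \left(2 X\right)^{2} = 4 X^{2}$)
$R{\left(n \right)} = n^{2} + 901 n$ ($R{\left(n \right)} = \left(n^{2} + 4 \left(-15\right)^{2} n\right) + n = \left(n^{2} + 4 \cdot 225 n\right) + n = \left(n^{2} + 900 n\right) + n = n^{2} + 901 n$)
$R{\left(U{\left(H{\left(2 \right)} \right)} \right)} + 316 = 31 \left(901 + 31\right) + 316 = 31 \cdot 932 + 316 = 28892 + 316 = 29208$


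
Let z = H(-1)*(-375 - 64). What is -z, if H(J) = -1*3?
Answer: -1317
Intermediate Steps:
H(J) = -3
z = 1317 (z = -3*(-375 - 64) = -3*(-439) = 1317)
-z = -1*1317 = -1317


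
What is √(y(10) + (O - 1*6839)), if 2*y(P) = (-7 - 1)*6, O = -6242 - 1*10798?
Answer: I*√23903 ≈ 154.61*I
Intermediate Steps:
O = -17040 (O = -6242 - 10798 = -17040)
y(P) = -24 (y(P) = ((-7 - 1)*6)/2 = (-8*6)/2 = (½)*(-48) = -24)
√(y(10) + (O - 1*6839)) = √(-24 + (-17040 - 1*6839)) = √(-24 + (-17040 - 6839)) = √(-24 - 23879) = √(-23903) = I*√23903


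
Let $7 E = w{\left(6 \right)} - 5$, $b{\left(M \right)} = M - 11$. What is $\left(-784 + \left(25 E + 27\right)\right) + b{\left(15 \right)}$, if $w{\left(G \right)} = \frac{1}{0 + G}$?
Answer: $- \frac{32351}{42} \approx -770.26$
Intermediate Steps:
$w{\left(G \right)} = \frac{1}{G}$
$b{\left(M \right)} = -11 + M$ ($b{\left(M \right)} = M - 11 = -11 + M$)
$E = - \frac{29}{42}$ ($E = \frac{\frac{1}{6} - 5}{7} = \frac{1}{7} \left(- \frac{29}{6}\right) = - \frac{29}{42} \approx -0.69048$)
$\left(-784 + \left(25 E + 27\right)\right) + b{\left(15 \right)} = \left(-784 + \left(25 \left(- \frac{29}{42}\right) + 27\right)\right) + \left(-11 + 15\right) = \left(-784 + \left(- \frac{725}{42} + 27\right)\right) + 4 = \left(-784 + \frac{409}{42}\right) + 4 = - \frac{32519}{42} + 4 = - \frac{32351}{42}$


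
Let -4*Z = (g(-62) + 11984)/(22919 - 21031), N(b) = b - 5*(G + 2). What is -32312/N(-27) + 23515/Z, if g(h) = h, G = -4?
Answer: -1316863048/101337 ≈ -12995.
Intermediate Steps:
N(b) = 10 + b (N(b) = b - 5*(-4 + 2) = b - 5*(-2) = b - 1*(-10) = b + 10 = 10 + b)
Z = -5961/3776 (Z = -(-62 + 11984)/(4*(22919 - 21031)) = -5961/(2*1888) = -¼*5961/944 = -5961/3776 ≈ -1.5787)
-32312/N(-27) + 23515/Z = -32312/(10 - 27) + 23515/(-5961/3776) = -32312/(-17) + 23515*(-3776/5961) = -32312*(-1/17) - 88792640/5961 = 32312/17 - 88792640/5961 = -1316863048/101337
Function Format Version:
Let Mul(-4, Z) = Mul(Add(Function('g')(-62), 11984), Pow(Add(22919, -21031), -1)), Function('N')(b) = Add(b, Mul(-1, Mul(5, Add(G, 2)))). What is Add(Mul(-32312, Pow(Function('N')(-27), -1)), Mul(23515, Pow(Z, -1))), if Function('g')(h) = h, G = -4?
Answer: Rational(-1316863048, 101337) ≈ -12995.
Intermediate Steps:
Function('N')(b) = Add(10, b) (Function('N')(b) = Add(b, Mul(-1, Mul(5, Add(-4, 2)))) = Add(b, Mul(-1, Mul(5, -2))) = Add(b, Mul(-1, -10)) = Add(b, 10) = Add(10, b))
Z = Rational(-5961, 3776) (Z = Mul(Rational(-1, 4), Mul(Add(-62, 11984), Pow(Add(22919, -21031), -1))) = Mul(Rational(-1, 4), Mul(11922, Pow(1888, -1))) = Mul(Rational(-1, 4), Mul(11922, Rational(1, 1888))) = Mul(Rational(-1, 4), Rational(5961, 944)) = Rational(-5961, 3776) ≈ -1.5787)
Add(Mul(-32312, Pow(Function('N')(-27), -1)), Mul(23515, Pow(Z, -1))) = Add(Mul(-32312, Pow(Add(10, -27), -1)), Mul(23515, Pow(Rational(-5961, 3776), -1))) = Add(Mul(-32312, Pow(-17, -1)), Mul(23515, Rational(-3776, 5961))) = Add(Mul(-32312, Rational(-1, 17)), Rational(-88792640, 5961)) = Add(Rational(32312, 17), Rational(-88792640, 5961)) = Rational(-1316863048, 101337)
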